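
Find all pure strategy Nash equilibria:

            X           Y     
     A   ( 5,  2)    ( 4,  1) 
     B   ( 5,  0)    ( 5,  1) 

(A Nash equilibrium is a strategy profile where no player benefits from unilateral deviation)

Nash equilibrium: (A, X), (B, Y)

Work:
Best responses:
  P1 vs X: payoffs [5, 5] → best response A/B (payoff 5)
  P1 vs Y: payoffs [4, 5] → best response B (payoff 5)
  P2 vs A: payoffs [2, 1] → best response X (payoff 2)
  P2 vs B: payoffs [0, 1] → best response Y (payoff 1)
Mutual best responses: (A,X), (B,Y) → Nash equilibria.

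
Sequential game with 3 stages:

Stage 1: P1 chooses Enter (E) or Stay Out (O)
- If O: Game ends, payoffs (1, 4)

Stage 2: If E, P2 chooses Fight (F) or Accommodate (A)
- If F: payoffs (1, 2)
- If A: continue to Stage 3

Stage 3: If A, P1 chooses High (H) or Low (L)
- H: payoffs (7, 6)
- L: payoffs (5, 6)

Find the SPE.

SPE: (E, A, H); Outcome (7, 6)

Work:
Stage 3: P1 chooses H (7 vs 5)
Stage 2: P2: F->2, A->6 (anticipating H). Choose A
Stage 1: P1: O->1, E->7 (anticipating A, H). Choose E
SPE path: E -> A -> H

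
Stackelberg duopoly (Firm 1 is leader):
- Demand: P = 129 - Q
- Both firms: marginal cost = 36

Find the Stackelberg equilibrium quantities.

q₁* (leader) = 46.5, q₂* (follower) = 23.25

Work:
Follower's reaction: q₂ = (a - c - q₁)/2
Leader substitutes: π₁ = q₁·(a - q₁ - (a-c-q₁)/2 - c)
FOC: q₁* = (129 - 36)/2 = 46.50
Then: q₂* = (129 - 36 - 46.5)/2 = 23.25
Leader has first-mover advantage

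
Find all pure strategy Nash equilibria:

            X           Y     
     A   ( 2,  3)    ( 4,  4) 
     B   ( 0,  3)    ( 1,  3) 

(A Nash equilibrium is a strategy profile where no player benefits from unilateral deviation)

Nash equilibrium: (A, Y)

Work:
Best responses:
  P1 vs X: payoffs [2, 0] → best response A (payoff 2)
  P1 vs Y: payoffs [4, 1] → best response A (payoff 4)
  P2 vs A: payoffs [3, 4] → best response Y (payoff 4)
  P2 vs B: payoffs [3, 3] → best response X/Y (payoff 3)
Mutual best responses: (A,Y) → Nash equilibria.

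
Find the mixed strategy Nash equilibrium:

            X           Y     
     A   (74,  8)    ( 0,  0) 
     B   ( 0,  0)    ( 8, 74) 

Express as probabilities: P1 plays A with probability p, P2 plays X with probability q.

p = 0.9024, q = 0.0976

Work:
Find probabilities that make opponent indifferent:
P2 chooses q to make P1 indifferent between A and B
P1 chooses p to make P2 indifferent between X and Y
Mixed NE: P1 plays (A: 0.9024, B: 0.0976), P2 plays (X: 0.0976, Y: 0.9024)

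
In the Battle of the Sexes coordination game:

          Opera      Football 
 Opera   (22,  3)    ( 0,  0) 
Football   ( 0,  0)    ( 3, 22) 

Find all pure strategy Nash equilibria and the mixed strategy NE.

Pure NE: (Opera, Opera) and (Football, Football); Mixed NE: p = 0.88, q = 0.12

Work:
Check pure NE:
(Opera, Opera): (22, 3) - no unilateral deviation beneficial
(Football, Football): (3, 22) - no unilateral deviation beneficial
Mixed NE: P1 plays Opera with p = 0.88, P2 plays Opera with q = 0.12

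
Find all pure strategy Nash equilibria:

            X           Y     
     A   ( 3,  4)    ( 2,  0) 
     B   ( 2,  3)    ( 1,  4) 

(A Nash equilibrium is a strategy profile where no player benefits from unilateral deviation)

Nash equilibrium: (A, X)

Work:
Best responses:
  P1 vs X: payoffs [3, 2] → best response A (payoff 3)
  P1 vs Y: payoffs [2, 1] → best response A (payoff 2)
  P2 vs A: payoffs [4, 0] → best response X (payoff 4)
  P2 vs B: payoffs [3, 4] → best response Y (payoff 4)
Mutual best responses: (A,X) → Nash equilibria.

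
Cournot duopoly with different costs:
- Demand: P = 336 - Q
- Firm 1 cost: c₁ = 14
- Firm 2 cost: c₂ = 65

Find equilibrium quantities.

q₁* = 124.33, q₂* = 73.33

Work:
Reaction: q₁ = (336 - 14 - q₂)/2
Reaction: q₂ = (336 - 65 - q₁)/2
Solve simultaneously:
q₁* = (336 - 2×14 + 65)/3 = 124.33
q₂* = (336 - 2×65 + 14)/3 = 73.33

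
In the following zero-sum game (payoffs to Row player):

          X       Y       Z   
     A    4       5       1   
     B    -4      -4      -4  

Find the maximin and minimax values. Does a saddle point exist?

Maximin = 1, Minimax = 1, Saddle: True

Work:
Row minimums: [1, -4] → maximin = 1
Column maximums: [4, 5, 1] → minimax = 1
Saddle point exists! Game value = 1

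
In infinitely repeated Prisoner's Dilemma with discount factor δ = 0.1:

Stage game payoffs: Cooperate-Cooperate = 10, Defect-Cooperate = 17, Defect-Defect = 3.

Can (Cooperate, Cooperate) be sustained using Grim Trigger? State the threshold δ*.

δ* = 0.5; since δ = 0.1 < 0.5, cooperation cannot be sustained

Work:
For Grim Trigger:
Cooperate forever: 10/(1-δ)
Defect then punished: 17 + 3·δ/(1-δ)
Need: 10/(1-δ) ≥ 17 + 3·δ/(1-δ)
Solving: δ ≥ (T-R)/(T-P) = (17-10)/(17-3) = 0.5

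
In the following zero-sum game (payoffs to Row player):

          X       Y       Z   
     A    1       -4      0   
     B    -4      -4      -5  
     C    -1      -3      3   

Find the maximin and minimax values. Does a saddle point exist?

Maximin = -3, Minimax = -3, Saddle: True

Work:
Row minimums: [-4, -5, -3] → maximin = -3
Column maximums: [1, -3, 3] → minimax = -3
Saddle point exists! Game value = -3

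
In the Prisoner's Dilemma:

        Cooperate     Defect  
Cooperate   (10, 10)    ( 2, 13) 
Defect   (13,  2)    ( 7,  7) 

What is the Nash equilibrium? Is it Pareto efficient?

(Defect, Defect) is NE; not Pareto efficient

Work:
Defect dominates Cooperate for both players:
If P2 cooperates: Defect (13) > Cooperate (10)
If P2 defects: Defect (7) > Cooperate (2)
NE: (Defect, Defect) with payoff (7, 7)
But (Cooperate, Cooperate) = (10, 10) Pareto dominates (7, 7)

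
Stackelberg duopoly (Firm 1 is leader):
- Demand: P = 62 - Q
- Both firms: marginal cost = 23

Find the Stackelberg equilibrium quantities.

q₁* (leader) = 19.5, q₂* (follower) = 9.75

Work:
Follower's reaction: q₂ = (a - c - q₁)/2
Leader substitutes: π₁ = q₁·(a - q₁ - (a-c-q₁)/2 - c)
FOC: q₁* = (62 - 23)/2 = 19.50
Then: q₂* = (62 - 23 - 19.5)/2 = 9.75
Leader has first-mover advantage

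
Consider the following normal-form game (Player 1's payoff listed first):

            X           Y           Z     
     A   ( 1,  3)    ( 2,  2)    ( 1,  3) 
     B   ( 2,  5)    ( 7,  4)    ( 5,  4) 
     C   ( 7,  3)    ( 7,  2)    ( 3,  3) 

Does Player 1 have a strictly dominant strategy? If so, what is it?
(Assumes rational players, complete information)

No strictly dominant strategy exists for Player 1

Work:
A strategy strictly dominates another if it gives a strictly higher payoff against every opponent action. Compare each pair of P1's strategies column-by-column:
  A vs B: [1 vs 2, 2 vs 7, 1 vs 5] → A does not strictly dominate B (column X: 1 ≤ 2)
  A vs C: [1 vs 7, 2 vs 7, 1 vs 3] → A does not strictly dominate C (column X: 1 ≤ 7)
  B vs A: [2 vs 1, 7 vs 2, 5 vs 1] → B strictly dominates A
  B vs C: [2 vs 7, 7 vs 7, 5 vs 3] → B does not strictly dominate C (column X: 2 ≤ 7)
  C vs A: [7 vs 1, 7 vs 2, 3 vs 1] → C strictly dominates A
  C vs B: [7 vs 2, 7 vs 7, 3 vs 5] → C does not strictly dominate B (column Y: 7 ≤ 7)
No single strategy strictly dominates all others → no strictly dominant strategy.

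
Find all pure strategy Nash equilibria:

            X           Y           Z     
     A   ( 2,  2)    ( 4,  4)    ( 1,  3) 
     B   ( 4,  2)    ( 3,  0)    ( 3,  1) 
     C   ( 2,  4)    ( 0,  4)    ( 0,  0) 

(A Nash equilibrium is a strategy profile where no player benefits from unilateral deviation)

Nash equilibrium: (A, Y), (B, X)

Work:
Best responses:
  P1 vs X: payoffs [2, 4, 2] → best response B (payoff 4)
  P1 vs Y: payoffs [4, 3, 0] → best response A (payoff 4)
  P1 vs Z: payoffs [1, 3, 0] → best response B (payoff 3)
  P2 vs A: payoffs [2, 4, 3] → best response Y (payoff 4)
  P2 vs B: payoffs [2, 0, 1] → best response X (payoff 2)
  P2 vs C: payoffs [4, 4, 0] → best response X/Y (payoff 4)
Mutual best responses: (A,Y), (B,X) → Nash equilibria.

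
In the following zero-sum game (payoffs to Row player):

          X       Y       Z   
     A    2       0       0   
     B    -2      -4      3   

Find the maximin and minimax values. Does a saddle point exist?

Maximin = 0, Minimax = 0, Saddle: True

Work:
Row minimums: [0, -4] → maximin = 0
Column maximums: [2, 0, 3] → minimax = 0
Saddle point exists! Game value = 0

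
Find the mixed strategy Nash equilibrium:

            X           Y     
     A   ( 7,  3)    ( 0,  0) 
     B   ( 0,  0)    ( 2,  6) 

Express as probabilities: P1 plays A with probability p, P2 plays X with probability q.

p = 0.6667, q = 0.2222

Work:
Find probabilities that make opponent indifferent:
P2 chooses q to make P1 indifferent between A and B
P1 chooses p to make P2 indifferent between X and Y
Mixed NE: P1 plays (A: 0.6667, B: 0.3333), P2 plays (X: 0.2222, Y: 0.7778)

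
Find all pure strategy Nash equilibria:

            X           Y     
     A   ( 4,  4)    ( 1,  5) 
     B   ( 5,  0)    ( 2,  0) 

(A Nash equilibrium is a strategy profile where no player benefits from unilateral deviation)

Nash equilibrium: (B, X), (B, Y)

Work:
Best responses:
  P1 vs X: payoffs [4, 5] → best response B (payoff 5)
  P1 vs Y: payoffs [1, 2] → best response B (payoff 2)
  P2 vs A: payoffs [4, 5] → best response Y (payoff 5)
  P2 vs B: payoffs [0, 0] → best response X/Y (payoff 0)
Mutual best responses: (B,X), (B,Y) → Nash equilibria.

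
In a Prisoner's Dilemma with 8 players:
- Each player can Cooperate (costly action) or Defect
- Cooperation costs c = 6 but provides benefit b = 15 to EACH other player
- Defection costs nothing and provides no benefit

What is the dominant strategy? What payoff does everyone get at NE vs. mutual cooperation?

Dominant: Defect; NE payoff = 0; Coop payoff = 99

Work:
Defect dominates (saves cost c = 6, benefit to others is external)
NE: All defect → everyone gets 0
If all cooperate: each receives (7)×15 - 6 = 99
Social dilemma: 99 > 0 but NE gives 0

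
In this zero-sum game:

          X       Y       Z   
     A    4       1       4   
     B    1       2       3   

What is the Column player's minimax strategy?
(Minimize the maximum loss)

Column should play Y, value = 2

Work:
Column player minimizes Row's maximum payoff:
Column X: max payoff to Row = 4
Column Y: max payoff to Row = 2
Column Z: max payoff to Row = 4
Minimum is 2, achieved by column Y.
Minimax strategy: Y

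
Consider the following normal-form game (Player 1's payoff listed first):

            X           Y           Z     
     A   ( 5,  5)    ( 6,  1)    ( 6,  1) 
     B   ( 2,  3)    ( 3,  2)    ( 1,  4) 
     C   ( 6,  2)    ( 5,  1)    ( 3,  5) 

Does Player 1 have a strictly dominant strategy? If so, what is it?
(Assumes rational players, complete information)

No strictly dominant strategy exists for Player 1

Work:
A strategy strictly dominates another if it gives a strictly higher payoff against every opponent action. Compare each pair of P1's strategies column-by-column:
  A vs B: [5 vs 2, 6 vs 3, 6 vs 1] → A strictly dominates B
  A vs C: [5 vs 6, 6 vs 5, 6 vs 3] → A does not strictly dominate C (column X: 5 ≤ 6)
  B vs A: [2 vs 5, 3 vs 6, 1 vs 6] → B does not strictly dominate A (column X: 2 ≤ 5)
  B vs C: [2 vs 6, 3 vs 5, 1 vs 3] → B does not strictly dominate C (column X: 2 ≤ 6)
  C vs A: [6 vs 5, 5 vs 6, 3 vs 6] → C does not strictly dominate A (column Y: 5 ≤ 6)
  C vs B: [6 vs 2, 5 vs 3, 3 vs 1] → C strictly dominates B
No single strategy strictly dominates all others → no strictly dominant strategy.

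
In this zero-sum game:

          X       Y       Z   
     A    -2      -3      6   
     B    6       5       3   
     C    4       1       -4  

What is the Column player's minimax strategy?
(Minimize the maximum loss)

Column should play Y, value = 5

Work:
Column player minimizes Row's maximum payoff:
Column X: max payoff to Row = 6
Column Y: max payoff to Row = 5
Column Z: max payoff to Row = 6
Minimum is 5, achieved by column Y.
Minimax strategy: Y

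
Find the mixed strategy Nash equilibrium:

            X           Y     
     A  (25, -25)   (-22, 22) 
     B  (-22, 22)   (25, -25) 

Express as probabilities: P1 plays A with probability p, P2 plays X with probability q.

p = 0.5, q = 0.5

Work:
Find probabilities that make opponent indifferent:
P2 chooses q to make P1 indifferent between A and B
P1 chooses p to make P2 indifferent between X and Y
Mixed NE: P1 plays (A: 0.5, B: 0.5), P2 plays (X: 0.5, Y: 0.5)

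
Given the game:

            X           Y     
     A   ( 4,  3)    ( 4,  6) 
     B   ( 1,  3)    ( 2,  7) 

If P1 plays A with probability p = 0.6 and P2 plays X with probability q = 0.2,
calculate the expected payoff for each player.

E[P1] = 3.12, E[P2] = 5.72

Work:
E[P1] = p·q·π₁(A,X) + p·(1-q)·π₁(A,Y) + (1-p)·q·π₁(B,X) + (1-p)·(1-q)·π₁(B,Y)
= 0.6·0.2·4 + 0.6·0.8·4 + 0.4·0.2·1 + 0.4·0.8·2
= 3.12

E[P2] = 5.72 (similar calculation)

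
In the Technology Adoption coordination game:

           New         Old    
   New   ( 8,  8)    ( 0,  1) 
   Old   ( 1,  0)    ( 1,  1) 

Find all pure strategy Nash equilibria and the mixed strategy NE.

Pure NE: (New, New) and (Old, Old); Mixed NE: p = 0.125, q = 0.125

Work:
Check pure NE:
(New, New): (8, 8) - no unilateral deviation beneficial
(Old, Old): (1, 1) - no unilateral deviation beneficial
Mixed NE: P1 plays New with p = 0.125, P2 plays New with q = 0.125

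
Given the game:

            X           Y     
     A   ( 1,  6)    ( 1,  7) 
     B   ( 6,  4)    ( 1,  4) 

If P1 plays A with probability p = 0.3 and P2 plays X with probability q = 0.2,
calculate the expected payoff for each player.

E[P1] = 1.7, E[P2] = 4.84

Work:
E[P1] = p·q·π₁(A,X) + p·(1-q)·π₁(A,Y) + (1-p)·q·π₁(B,X) + (1-p)·(1-q)·π₁(B,Y)
= 0.3·0.2·1 + 0.3·0.8·1 + 0.7·0.2·6 + 0.7·0.8·1
= 1.7

E[P2] = 4.84 (similar calculation)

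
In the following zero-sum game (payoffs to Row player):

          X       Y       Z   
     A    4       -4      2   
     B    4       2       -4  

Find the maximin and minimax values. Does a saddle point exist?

Maximin = -4, Minimax = 2, Saddle: False

Work:
Row minimums: [-4, -4] → maximin = -4
Column maximums: [4, 2, 2] → minimax = 2
No saddle point (maximin ≠ minimax). Mixed strategy needed.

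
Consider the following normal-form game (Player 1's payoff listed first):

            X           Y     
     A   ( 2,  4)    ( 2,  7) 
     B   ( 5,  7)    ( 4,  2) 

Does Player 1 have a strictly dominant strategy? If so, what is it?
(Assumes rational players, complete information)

Yes, Player 1's strictly dominant strategy is B

Work:
A strategy strictly dominates another if it gives a strictly higher payoff against every opponent action. Compare each pair of P1's strategies column-by-column:
  A vs B: [2 vs 5, 2 vs 4] → A does not strictly dominate B (column X: 2 ≤ 5)
  B vs A: [5 vs 2, 4 vs 2] → B strictly dominates A
B strictly dominates every other strategy → strictly dominant.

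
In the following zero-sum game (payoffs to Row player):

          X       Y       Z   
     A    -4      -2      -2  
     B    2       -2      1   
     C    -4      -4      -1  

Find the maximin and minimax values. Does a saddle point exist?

Maximin = -2, Minimax = -2, Saddle: True

Work:
Row minimums: [-4, -2, -4] → maximin = -2
Column maximums: [2, -2, 1] → minimax = -2
Saddle point exists! Game value = -2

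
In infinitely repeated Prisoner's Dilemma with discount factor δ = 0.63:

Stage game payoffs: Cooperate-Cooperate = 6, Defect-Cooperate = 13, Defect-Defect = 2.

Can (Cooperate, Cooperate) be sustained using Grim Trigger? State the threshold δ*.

δ* = 0.6364; since δ = 0.63 < 0.6364, cooperation cannot be sustained

Work:
For Grim Trigger:
Cooperate forever: 6/(1-δ)
Defect then punished: 13 + 2·δ/(1-δ)
Need: 6/(1-δ) ≥ 13 + 2·δ/(1-δ)
Solving: δ ≥ (T-R)/(T-P) = (13-6)/(13-2) = 0.6364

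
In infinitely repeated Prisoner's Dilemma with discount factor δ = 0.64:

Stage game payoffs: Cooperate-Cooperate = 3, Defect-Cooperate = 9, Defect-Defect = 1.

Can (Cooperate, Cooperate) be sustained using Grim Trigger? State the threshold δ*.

δ* = 0.75; since δ = 0.64 < 0.75, cooperation cannot be sustained

Work:
For Grim Trigger:
Cooperate forever: 3/(1-δ)
Defect then punished: 9 + 1·δ/(1-δ)
Need: 3/(1-δ) ≥ 9 + 1·δ/(1-δ)
Solving: δ ≥ (T-R)/(T-P) = (9-3)/(9-1) = 0.75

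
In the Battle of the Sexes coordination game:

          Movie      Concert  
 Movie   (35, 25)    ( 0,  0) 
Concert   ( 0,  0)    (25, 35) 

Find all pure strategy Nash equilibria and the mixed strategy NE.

Pure NE: (Movie, Movie) and (Concert, Concert); Mixed NE: p = 0.5833, q = 0.4167

Work:
Check pure NE:
(Movie, Movie): (35, 25) - no unilateral deviation beneficial
(Concert, Concert): (25, 35) - no unilateral deviation beneficial
Mixed NE: P1 plays Movie with p = 0.5833, P2 plays Movie with q = 0.4167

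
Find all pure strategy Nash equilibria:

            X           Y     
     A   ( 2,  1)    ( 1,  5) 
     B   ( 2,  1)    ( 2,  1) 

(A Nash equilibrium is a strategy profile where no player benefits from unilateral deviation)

Nash equilibrium: (B, X), (B, Y)

Work:
Best responses:
  P1 vs X: payoffs [2, 2] → best response A/B (payoff 2)
  P1 vs Y: payoffs [1, 2] → best response B (payoff 2)
  P2 vs A: payoffs [1, 5] → best response Y (payoff 5)
  P2 vs B: payoffs [1, 1] → best response X/Y (payoff 1)
Mutual best responses: (B,X), (B,Y) → Nash equilibria.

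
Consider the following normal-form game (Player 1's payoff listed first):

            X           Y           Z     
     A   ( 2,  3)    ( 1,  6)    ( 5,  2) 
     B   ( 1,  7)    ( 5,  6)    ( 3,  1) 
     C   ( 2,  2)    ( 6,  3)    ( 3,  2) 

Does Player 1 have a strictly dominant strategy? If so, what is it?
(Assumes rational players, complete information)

No strictly dominant strategy exists for Player 1

Work:
A strategy strictly dominates another if it gives a strictly higher payoff against every opponent action. Compare each pair of P1's strategies column-by-column:
  A vs B: [2 vs 1, 1 vs 5, 5 vs 3] → A does not strictly dominate B (column Y: 1 ≤ 5)
  A vs C: [2 vs 2, 1 vs 6, 5 vs 3] → A does not strictly dominate C (column X: 2 ≤ 2)
  B vs A: [1 vs 2, 5 vs 1, 3 vs 5] → B does not strictly dominate A (column X: 1 ≤ 2)
  B vs C: [1 vs 2, 5 vs 6, 3 vs 3] → B does not strictly dominate C (column X: 1 ≤ 2)
  C vs A: [2 vs 2, 6 vs 1, 3 vs 5] → C does not strictly dominate A (column X: 2 ≤ 2)
  C vs B: [2 vs 1, 6 vs 5, 3 vs 3] → C does not strictly dominate B (column Z: 3 ≤ 3)
No single strategy strictly dominates all others → no strictly dominant strategy.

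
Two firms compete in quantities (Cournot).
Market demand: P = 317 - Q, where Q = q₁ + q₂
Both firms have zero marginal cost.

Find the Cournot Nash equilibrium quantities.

q₁* = q₂* = 105.67; P* = 105.67

Work:
Profit: π_i = P·q_i = (a - q_i - q_j)·q_i
FOC: ∂π_i/∂q_i = a - 2q_i - q_j = 0
Reaction function: q_i = (317 - q_j)/2
Symmetry: q* = 317/3 = 105.67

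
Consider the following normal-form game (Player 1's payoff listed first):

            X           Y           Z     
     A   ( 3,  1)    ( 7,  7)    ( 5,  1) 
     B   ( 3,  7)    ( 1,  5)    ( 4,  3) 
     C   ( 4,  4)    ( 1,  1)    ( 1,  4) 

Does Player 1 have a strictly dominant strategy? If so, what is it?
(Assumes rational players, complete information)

No strictly dominant strategy exists for Player 1

Work:
A strategy strictly dominates another if it gives a strictly higher payoff against every opponent action. Compare each pair of P1's strategies column-by-column:
  A vs B: [3 vs 3, 7 vs 1, 5 vs 4] → A does not strictly dominate B (column X: 3 ≤ 3)
  A vs C: [3 vs 4, 7 vs 1, 5 vs 1] → A does not strictly dominate C (column X: 3 ≤ 4)
  B vs A: [3 vs 3, 1 vs 7, 4 vs 5] → B does not strictly dominate A (column X: 3 ≤ 3)
  B vs C: [3 vs 4, 1 vs 1, 4 vs 1] → B does not strictly dominate C (column X: 3 ≤ 4)
  C vs A: [4 vs 3, 1 vs 7, 1 vs 5] → C does not strictly dominate A (column Y: 1 ≤ 7)
  C vs B: [4 vs 3, 1 vs 1, 1 vs 4] → C does not strictly dominate B (column Y: 1 ≤ 1)
No single strategy strictly dominates all others → no strictly dominant strategy.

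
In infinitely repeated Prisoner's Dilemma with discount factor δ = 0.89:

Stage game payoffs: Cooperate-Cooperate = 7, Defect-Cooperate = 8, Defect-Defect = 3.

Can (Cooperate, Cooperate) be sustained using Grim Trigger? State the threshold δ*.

δ* = 0.2; since δ = 0.89 ≥ 0.2, cooperation can be sustained

Work:
For Grim Trigger:
Cooperate forever: 7/(1-δ)
Defect then punished: 8 + 3·δ/(1-δ)
Need: 7/(1-δ) ≥ 8 + 3·δ/(1-δ)
Solving: δ ≥ (T-R)/(T-P) = (8-7)/(8-3) = 0.2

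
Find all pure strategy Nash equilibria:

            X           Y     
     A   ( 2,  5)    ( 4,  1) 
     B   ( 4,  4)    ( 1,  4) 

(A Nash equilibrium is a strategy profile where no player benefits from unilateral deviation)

Nash equilibrium: (B, X)

Work:
Best responses:
  P1 vs X: payoffs [2, 4] → best response B (payoff 4)
  P1 vs Y: payoffs [4, 1] → best response A (payoff 4)
  P2 vs A: payoffs [5, 1] → best response X (payoff 5)
  P2 vs B: payoffs [4, 4] → best response X/Y (payoff 4)
Mutual best responses: (B,X) → Nash equilibria.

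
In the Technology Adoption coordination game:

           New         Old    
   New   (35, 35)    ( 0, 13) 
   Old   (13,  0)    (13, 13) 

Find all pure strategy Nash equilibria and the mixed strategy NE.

Pure NE: (New, New) and (Old, Old); Mixed NE: p = 0.3714, q = 0.3714

Work:
Check pure NE:
(New, New): (35, 35) - no unilateral deviation beneficial
(Old, Old): (13, 13) - no unilateral deviation beneficial
Mixed NE: P1 plays New with p = 0.3714, P2 plays New with q = 0.3714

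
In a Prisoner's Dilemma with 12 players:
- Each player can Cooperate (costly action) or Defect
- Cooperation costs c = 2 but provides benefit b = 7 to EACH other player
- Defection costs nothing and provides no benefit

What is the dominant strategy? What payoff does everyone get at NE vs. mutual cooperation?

Dominant: Defect; NE payoff = 0; Coop payoff = 75

Work:
Defect dominates (saves cost c = 2, benefit to others is external)
NE: All defect → everyone gets 0
If all cooperate: each receives (11)×7 - 2 = 75
Social dilemma: 75 > 0 but NE gives 0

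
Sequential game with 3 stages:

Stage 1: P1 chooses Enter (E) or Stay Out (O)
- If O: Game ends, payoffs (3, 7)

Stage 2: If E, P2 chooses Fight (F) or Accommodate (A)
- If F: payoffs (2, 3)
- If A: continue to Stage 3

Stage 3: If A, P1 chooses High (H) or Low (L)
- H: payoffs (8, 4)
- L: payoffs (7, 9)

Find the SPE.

SPE: (E, A, H); Outcome (8, 4)

Work:
Stage 3: P1 chooses H (8 vs 7)
Stage 2: P2: F->3, A->4 (anticipating H). Choose A
Stage 1: P1: O->3, E->8 (anticipating A, H). Choose E
SPE path: E -> A -> H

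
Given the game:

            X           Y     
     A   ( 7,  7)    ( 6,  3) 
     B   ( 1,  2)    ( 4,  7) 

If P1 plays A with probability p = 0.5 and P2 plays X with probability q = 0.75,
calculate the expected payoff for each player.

E[P1] = 4.25, E[P2] = 4.625

Work:
E[P1] = p·q·π₁(A,X) + p·(1-q)·π₁(A,Y) + (1-p)·q·π₁(B,X) + (1-p)·(1-q)·π₁(B,Y)
= 0.5·0.75·7 + 0.5·0.25·6 + 0.5·0.75·1 + 0.5·0.25·4
= 4.25

E[P2] = 4.625 (similar calculation)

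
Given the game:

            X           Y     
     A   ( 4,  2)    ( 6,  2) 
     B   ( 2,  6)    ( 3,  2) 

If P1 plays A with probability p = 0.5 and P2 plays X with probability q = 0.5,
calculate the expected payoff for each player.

E[P1] = 3.75, E[P2] = 3.0

Work:
E[P1] = p·q·π₁(A,X) + p·(1-q)·π₁(A,Y) + (1-p)·q·π₁(B,X) + (1-p)·(1-q)·π₁(B,Y)
= 0.5·0.5·4 + 0.5·0.5·6 + 0.5·0.5·2 + 0.5·0.5·3
= 3.75

E[P2] = 3.0 (similar calculation)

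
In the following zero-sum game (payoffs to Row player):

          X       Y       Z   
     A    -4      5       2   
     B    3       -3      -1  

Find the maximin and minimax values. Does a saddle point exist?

Maximin = -3, Minimax = 2, Saddle: False

Work:
Row minimums: [-4, -3] → maximin = -3
Column maximums: [3, 5, 2] → minimax = 2
No saddle point (maximin ≠ minimax). Mixed strategy needed.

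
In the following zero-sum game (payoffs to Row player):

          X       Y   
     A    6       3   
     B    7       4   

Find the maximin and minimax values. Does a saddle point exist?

Maximin = 4, Minimax = 4, Saddle: True

Work:
Row minimums: [3, 4] → maximin = 4
Column maximums: [7, 4] → minimax = 4
Saddle point exists! Game value = 4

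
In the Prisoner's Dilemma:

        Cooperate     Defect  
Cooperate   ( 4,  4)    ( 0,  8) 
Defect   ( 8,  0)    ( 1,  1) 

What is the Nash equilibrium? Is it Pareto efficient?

(Defect, Defect) is NE; not Pareto efficient

Work:
Defect dominates Cooperate for both players:
If P2 cooperates: Defect (8) > Cooperate (4)
If P2 defects: Defect (1) > Cooperate (0)
NE: (Defect, Defect) with payoff (1, 1)
But (Cooperate, Cooperate) = (4, 4) Pareto dominates (1, 1)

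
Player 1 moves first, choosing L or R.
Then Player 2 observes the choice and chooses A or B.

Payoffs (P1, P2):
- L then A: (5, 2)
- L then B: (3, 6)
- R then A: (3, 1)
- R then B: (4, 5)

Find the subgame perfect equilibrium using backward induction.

P1 plays R, P2 plays B after L and B after R; Payoff (4, 5)

Work:
Backward induction:
After L: P2 chooses B → P1 gets 3
After R: P2 chooses B → P1 gets 4
P1 chooses R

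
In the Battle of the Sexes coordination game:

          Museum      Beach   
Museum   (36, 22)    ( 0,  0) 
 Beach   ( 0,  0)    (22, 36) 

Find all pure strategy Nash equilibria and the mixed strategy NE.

Pure NE: (Museum, Museum) and (Beach, Beach); Mixed NE: p = 0.6207, q = 0.3793

Work:
Check pure NE:
(Museum, Museum): (36, 22) - no unilateral deviation beneficial
(Beach, Beach): (22, 36) - no unilateral deviation beneficial
Mixed NE: P1 plays Museum with p = 0.6207, P2 plays Museum with q = 0.3793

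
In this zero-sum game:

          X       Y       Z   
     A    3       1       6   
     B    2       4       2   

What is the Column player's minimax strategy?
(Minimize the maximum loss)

Column should play X, value = 3

Work:
Column player minimizes Row's maximum payoff:
Column X: max payoff to Row = 3
Column Y: max payoff to Row = 4
Column Z: max payoff to Row = 6
Minimum is 3, achieved by column X.
Minimax strategy: X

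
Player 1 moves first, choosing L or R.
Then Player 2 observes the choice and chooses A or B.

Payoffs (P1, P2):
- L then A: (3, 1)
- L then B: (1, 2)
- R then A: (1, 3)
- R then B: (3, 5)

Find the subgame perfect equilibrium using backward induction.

P1 plays R, P2 plays B after L and B after R; Payoff (3, 5)

Work:
Backward induction:
After L: P2 chooses B → P1 gets 1
After R: P2 chooses B → P1 gets 3
P1 chooses R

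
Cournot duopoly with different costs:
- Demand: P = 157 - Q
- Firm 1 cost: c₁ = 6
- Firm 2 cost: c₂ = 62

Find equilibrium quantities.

q₁* = 69.0, q₂* = 13.0

Work:
Reaction: q₁ = (157 - 6 - q₂)/2
Reaction: q₂ = (157 - 62 - q₁)/2
Solve simultaneously:
q₁* = (157 - 2×6 + 62)/3 = 69.0
q₂* = (157 - 2×62 + 6)/3 = 13.0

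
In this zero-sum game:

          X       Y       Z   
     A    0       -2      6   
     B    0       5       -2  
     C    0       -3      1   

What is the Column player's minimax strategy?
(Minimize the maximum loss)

Column should play X, value = 0

Work:
Column player minimizes Row's maximum payoff:
Column X: max payoff to Row = 0
Column Y: max payoff to Row = 5
Column Z: max payoff to Row = 6
Minimum is 0, achieved by column X.
Minimax strategy: X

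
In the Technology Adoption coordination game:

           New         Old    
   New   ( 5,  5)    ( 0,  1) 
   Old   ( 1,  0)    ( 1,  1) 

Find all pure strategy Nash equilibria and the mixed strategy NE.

Pure NE: (New, New) and (Old, Old); Mixed NE: p = 0.2, q = 0.2

Work:
Check pure NE:
(New, New): (5, 5) - no unilateral deviation beneficial
(Old, Old): (1, 1) - no unilateral deviation beneficial
Mixed NE: P1 plays New with p = 0.2, P2 plays New with q = 0.2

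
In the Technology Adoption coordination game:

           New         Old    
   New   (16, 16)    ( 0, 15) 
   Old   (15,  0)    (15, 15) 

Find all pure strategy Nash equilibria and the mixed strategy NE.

Pure NE: (New, New) and (Old, Old); Mixed NE: p = 0.9375, q = 0.9375

Work:
Check pure NE:
(New, New): (16, 16) - no unilateral deviation beneficial
(Old, Old): (15, 15) - no unilateral deviation beneficial
Mixed NE: P1 plays New with p = 0.9375, P2 plays New with q = 0.9375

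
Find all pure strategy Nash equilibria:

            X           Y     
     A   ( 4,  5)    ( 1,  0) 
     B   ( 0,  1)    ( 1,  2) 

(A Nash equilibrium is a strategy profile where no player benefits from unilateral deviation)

Nash equilibrium: (A, X), (B, Y)

Work:
Best responses:
  P1 vs X: payoffs [4, 0] → best response A (payoff 4)
  P1 vs Y: payoffs [1, 1] → best response A/B (payoff 1)
  P2 vs A: payoffs [5, 0] → best response X (payoff 5)
  P2 vs B: payoffs [1, 2] → best response Y (payoff 2)
Mutual best responses: (A,X), (B,Y) → Nash equilibria.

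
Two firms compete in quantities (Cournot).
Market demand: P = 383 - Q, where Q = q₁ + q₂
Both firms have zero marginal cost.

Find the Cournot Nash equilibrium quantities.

q₁* = q₂* = 127.67; P* = 127.67

Work:
Profit: π_i = P·q_i = (a - q_i - q_j)·q_i
FOC: ∂π_i/∂q_i = a - 2q_i - q_j = 0
Reaction function: q_i = (383 - q_j)/2
Symmetry: q* = 383/3 = 127.67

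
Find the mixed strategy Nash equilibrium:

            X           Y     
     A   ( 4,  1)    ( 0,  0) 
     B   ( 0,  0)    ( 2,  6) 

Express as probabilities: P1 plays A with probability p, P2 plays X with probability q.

p = 0.8571, q = 0.3333

Work:
Find probabilities that make opponent indifferent:
P2 chooses q to make P1 indifferent between A and B
P1 chooses p to make P2 indifferent between X and Y
Mixed NE: P1 plays (A: 0.8571, B: 0.1429), P2 plays (X: 0.3333, Y: 0.6667)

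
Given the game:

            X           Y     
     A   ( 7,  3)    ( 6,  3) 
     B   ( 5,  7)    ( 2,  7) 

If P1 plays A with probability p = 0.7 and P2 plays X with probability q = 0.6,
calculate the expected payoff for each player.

E[P1] = 5.76, E[P2] = 4.2

Work:
E[P1] = p·q·π₁(A,X) + p·(1-q)·π₁(A,Y) + (1-p)·q·π₁(B,X) + (1-p)·(1-q)·π₁(B,Y)
= 0.7·0.6·7 + 0.7·0.4·6 + 0.3·0.6·5 + 0.3·0.4·2
= 5.76

E[P2] = 4.2 (similar calculation)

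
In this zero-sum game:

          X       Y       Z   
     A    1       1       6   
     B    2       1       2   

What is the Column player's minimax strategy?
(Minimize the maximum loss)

Column should play Y, value = 1

Work:
Column player minimizes Row's maximum payoff:
Column X: max payoff to Row = 2
Column Y: max payoff to Row = 1
Column Z: max payoff to Row = 6
Minimum is 1, achieved by column Y.
Minimax strategy: Y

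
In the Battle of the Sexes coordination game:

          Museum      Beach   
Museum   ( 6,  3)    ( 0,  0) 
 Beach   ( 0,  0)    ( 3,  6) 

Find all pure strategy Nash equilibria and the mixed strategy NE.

Pure NE: (Museum, Museum) and (Beach, Beach); Mixed NE: p = 0.6667, q = 0.3333

Work:
Check pure NE:
(Museum, Museum): (6, 3) - no unilateral deviation beneficial
(Beach, Beach): (3, 6) - no unilateral deviation beneficial
Mixed NE: P1 plays Museum with p = 0.6667, P2 plays Museum with q = 0.3333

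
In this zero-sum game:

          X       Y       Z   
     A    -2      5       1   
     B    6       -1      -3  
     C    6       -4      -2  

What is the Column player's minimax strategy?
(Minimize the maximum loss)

Column should play Z, value = 1

Work:
Column player minimizes Row's maximum payoff:
Column X: max payoff to Row = 6
Column Y: max payoff to Row = 5
Column Z: max payoff to Row = 1
Minimum is 1, achieved by column Z.
Minimax strategy: Z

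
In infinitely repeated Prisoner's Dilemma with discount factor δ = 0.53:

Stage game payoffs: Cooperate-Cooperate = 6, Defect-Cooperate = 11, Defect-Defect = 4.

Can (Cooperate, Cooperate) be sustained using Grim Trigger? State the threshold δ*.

δ* = 0.7143; since δ = 0.53 < 0.7143, cooperation cannot be sustained

Work:
For Grim Trigger:
Cooperate forever: 6/(1-δ)
Defect then punished: 11 + 4·δ/(1-δ)
Need: 6/(1-δ) ≥ 11 + 4·δ/(1-δ)
Solving: δ ≥ (T-R)/(T-P) = (11-6)/(11-4) = 0.7143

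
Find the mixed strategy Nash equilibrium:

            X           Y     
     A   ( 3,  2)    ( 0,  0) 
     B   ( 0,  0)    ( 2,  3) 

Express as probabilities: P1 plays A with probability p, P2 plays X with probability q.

p = 0.6, q = 0.4

Work:
Find probabilities that make opponent indifferent:
P2 chooses q to make P1 indifferent between A and B
P1 chooses p to make P2 indifferent between X and Y
Mixed NE: P1 plays (A: 0.6, B: 0.4), P2 plays (X: 0.4, Y: 0.6)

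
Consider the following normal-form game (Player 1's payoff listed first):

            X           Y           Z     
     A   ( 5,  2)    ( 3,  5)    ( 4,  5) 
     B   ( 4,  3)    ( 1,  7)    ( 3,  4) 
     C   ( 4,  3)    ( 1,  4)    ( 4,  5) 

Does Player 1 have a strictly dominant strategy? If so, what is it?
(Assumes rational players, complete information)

No strictly dominant strategy exists for Player 1

Work:
A strategy strictly dominates another if it gives a strictly higher payoff against every opponent action. Compare each pair of P1's strategies column-by-column:
  A vs B: [5 vs 4, 3 vs 1, 4 vs 3] → A strictly dominates B
  A vs C: [5 vs 4, 3 vs 1, 4 vs 4] → A does not strictly dominate C (column Z: 4 ≤ 4)
  B vs A: [4 vs 5, 1 vs 3, 3 vs 4] → B does not strictly dominate A (column X: 4 ≤ 5)
  B vs C: [4 vs 4, 1 vs 1, 3 vs 4] → B does not strictly dominate C (column X: 4 ≤ 4)
  C vs A: [4 vs 5, 1 vs 3, 4 vs 4] → C does not strictly dominate A (column X: 4 ≤ 5)
  C vs B: [4 vs 4, 1 vs 1, 4 vs 3] → C does not strictly dominate B (column X: 4 ≤ 4)
No single strategy strictly dominates all others → no strictly dominant strategy.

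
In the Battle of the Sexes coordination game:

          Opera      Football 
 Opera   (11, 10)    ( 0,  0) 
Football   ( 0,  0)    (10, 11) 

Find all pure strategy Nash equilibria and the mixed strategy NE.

Pure NE: (Opera, Opera) and (Football, Football); Mixed NE: p = 0.5238, q = 0.4762

Work:
Check pure NE:
(Opera, Opera): (11, 10) - no unilateral deviation beneficial
(Football, Football): (10, 11) - no unilateral deviation beneficial
Mixed NE: P1 plays Opera with p = 0.5238, P2 plays Opera with q = 0.4762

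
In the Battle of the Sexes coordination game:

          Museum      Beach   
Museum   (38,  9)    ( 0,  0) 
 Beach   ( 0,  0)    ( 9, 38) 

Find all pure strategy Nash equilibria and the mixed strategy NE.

Pure NE: (Museum, Museum) and (Beach, Beach); Mixed NE: p = 0.8085, q = 0.1915

Work:
Check pure NE:
(Museum, Museum): (38, 9) - no unilateral deviation beneficial
(Beach, Beach): (9, 38) - no unilateral deviation beneficial
Mixed NE: P1 plays Museum with p = 0.8085, P2 plays Museum with q = 0.1915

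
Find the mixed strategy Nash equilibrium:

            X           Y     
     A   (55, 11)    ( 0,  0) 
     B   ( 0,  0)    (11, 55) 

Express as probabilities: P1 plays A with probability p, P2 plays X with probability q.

p = 0.8333, q = 0.1667

Work:
Find probabilities that make opponent indifferent:
P2 chooses q to make P1 indifferent between A and B
P1 chooses p to make P2 indifferent between X and Y
Mixed NE: P1 plays (A: 0.8333, B: 0.1667), P2 plays (X: 0.1667, Y: 0.8333)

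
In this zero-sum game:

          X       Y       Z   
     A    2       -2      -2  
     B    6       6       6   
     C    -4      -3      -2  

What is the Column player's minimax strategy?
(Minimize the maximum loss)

Column should play X or Y or Z (all achieve the minimum), value = 6

Work:
Column player minimizes Row's maximum payoff:
Column X: max payoff to Row = 6
Column Y: max payoff to Row = 6
Column Z: max payoff to Row = 6
Minimum is 6, achieved by columns X, Y, Z (tied).
Each of X or Y or Z is a minimax strategy.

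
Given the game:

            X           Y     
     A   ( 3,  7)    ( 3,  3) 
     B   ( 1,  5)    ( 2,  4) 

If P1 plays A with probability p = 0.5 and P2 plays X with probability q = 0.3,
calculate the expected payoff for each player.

E[P1] = 2.35, E[P2] = 4.25

Work:
E[P1] = p·q·π₁(A,X) + p·(1-q)·π₁(A,Y) + (1-p)·q·π₁(B,X) + (1-p)·(1-q)·π₁(B,Y)
= 0.5·0.3·3 + 0.5·0.7·3 + 0.5·0.3·1 + 0.5·0.7·2
= 2.35

E[P2] = 4.25 (similar calculation)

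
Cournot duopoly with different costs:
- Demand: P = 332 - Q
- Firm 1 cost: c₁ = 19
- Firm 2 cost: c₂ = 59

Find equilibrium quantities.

q₁* = 117.67, q₂* = 77.67

Work:
Reaction: q₁ = (332 - 19 - q₂)/2
Reaction: q₂ = (332 - 59 - q₁)/2
Solve simultaneously:
q₁* = (332 - 2×19 + 59)/3 = 117.67
q₂* = (332 - 2×59 + 19)/3 = 77.67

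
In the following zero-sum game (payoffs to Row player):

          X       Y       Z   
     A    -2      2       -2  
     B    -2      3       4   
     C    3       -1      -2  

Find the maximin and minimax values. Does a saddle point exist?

Maximin = -2, Minimax = 3, Saddle: False

Work:
Row minimums: [-2, -2, -2] → maximin = -2
Column maximums: [3, 3, 4] → minimax = 3
No saddle point (maximin ≠ minimax). Mixed strategy needed.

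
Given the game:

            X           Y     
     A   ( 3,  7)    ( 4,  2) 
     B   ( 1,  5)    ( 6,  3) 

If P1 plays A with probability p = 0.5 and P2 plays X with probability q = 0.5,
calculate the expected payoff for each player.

E[P1] = 3.5, E[P2] = 4.25

Work:
E[P1] = p·q·π₁(A,X) + p·(1-q)·π₁(A,Y) + (1-p)·q·π₁(B,X) + (1-p)·(1-q)·π₁(B,Y)
= 0.5·0.5·3 + 0.5·0.5·4 + 0.5·0.5·1 + 0.5·0.5·6
= 3.5

E[P2] = 4.25 (similar calculation)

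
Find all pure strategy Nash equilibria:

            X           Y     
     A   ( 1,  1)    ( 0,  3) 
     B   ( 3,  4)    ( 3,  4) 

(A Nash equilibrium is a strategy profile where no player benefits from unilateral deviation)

Nash equilibrium: (B, X), (B, Y)

Work:
Best responses:
  P1 vs X: payoffs [1, 3] → best response B (payoff 3)
  P1 vs Y: payoffs [0, 3] → best response B (payoff 3)
  P2 vs A: payoffs [1, 3] → best response Y (payoff 3)
  P2 vs B: payoffs [4, 4] → best response X/Y (payoff 4)
Mutual best responses: (B,X), (B,Y) → Nash equilibria.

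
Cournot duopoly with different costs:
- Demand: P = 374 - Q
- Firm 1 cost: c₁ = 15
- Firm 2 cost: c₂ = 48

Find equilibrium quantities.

q₁* = 130.67, q₂* = 97.67

Work:
Reaction: q₁ = (374 - 15 - q₂)/2
Reaction: q₂ = (374 - 48 - q₁)/2
Solve simultaneously:
q₁* = (374 - 2×15 + 48)/3 = 130.67
q₂* = (374 - 2×48 + 15)/3 = 97.67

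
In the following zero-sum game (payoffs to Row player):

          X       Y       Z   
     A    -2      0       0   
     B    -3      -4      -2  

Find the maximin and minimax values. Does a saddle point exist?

Maximin = -2, Minimax = -2, Saddle: True

Work:
Row minimums: [-2, -4] → maximin = -2
Column maximums: [-2, 0, 0] → minimax = -2
Saddle point exists! Game value = -2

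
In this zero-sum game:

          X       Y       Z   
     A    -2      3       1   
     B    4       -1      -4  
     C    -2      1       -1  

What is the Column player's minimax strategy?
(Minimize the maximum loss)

Column should play Z, value = 1

Work:
Column player minimizes Row's maximum payoff:
Column X: max payoff to Row = 4
Column Y: max payoff to Row = 3
Column Z: max payoff to Row = 1
Minimum is 1, achieved by column Z.
Minimax strategy: Z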